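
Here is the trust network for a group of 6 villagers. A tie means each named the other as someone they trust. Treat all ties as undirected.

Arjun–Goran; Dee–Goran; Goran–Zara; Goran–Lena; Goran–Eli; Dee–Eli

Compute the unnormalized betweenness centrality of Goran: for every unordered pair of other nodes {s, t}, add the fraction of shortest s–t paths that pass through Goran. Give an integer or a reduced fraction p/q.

9

Pairs whose geodesics pass through Goran — Eli–Arjun: 1; Eli–Lena: 1; Eli–Zara: 1; Arjun–Lena: 1; Arjun–Dee: 1; Arjun–Zara: 1; Lena–Dee: 1; Lena–Zara: 1; Dee–Zara: 1.
All other pairs contribute 0.
Summing the contributions gives betweenness(Goran) = 9.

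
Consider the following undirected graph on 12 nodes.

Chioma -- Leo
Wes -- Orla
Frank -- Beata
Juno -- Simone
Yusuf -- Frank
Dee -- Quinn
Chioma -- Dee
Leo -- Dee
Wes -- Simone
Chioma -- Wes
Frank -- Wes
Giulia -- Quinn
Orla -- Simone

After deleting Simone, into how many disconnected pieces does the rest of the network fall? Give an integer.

Without Simone, the remaining ties split the others into: {Beata, Chioma, Dee, Frank, Giulia, Leo, Orla, Quinn, Wes, Yusuf}; {Juno}.
That's 2 separate components.

2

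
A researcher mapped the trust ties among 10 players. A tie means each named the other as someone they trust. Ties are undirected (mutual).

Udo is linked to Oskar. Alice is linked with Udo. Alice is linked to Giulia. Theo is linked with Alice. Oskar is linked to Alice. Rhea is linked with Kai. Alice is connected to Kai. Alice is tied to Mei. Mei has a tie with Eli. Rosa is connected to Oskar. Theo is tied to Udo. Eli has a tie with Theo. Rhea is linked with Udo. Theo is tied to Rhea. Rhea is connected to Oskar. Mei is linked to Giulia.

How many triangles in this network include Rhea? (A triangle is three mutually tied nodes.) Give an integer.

2

Rhea's neighbors: Kai, Oskar, Theo, and Udo.
Neighbor pairs that are themselves tied: Rhea–Oskar–Udo; Rhea–Theo–Udo. Each forms one triangle with Rhea, for 2 in total.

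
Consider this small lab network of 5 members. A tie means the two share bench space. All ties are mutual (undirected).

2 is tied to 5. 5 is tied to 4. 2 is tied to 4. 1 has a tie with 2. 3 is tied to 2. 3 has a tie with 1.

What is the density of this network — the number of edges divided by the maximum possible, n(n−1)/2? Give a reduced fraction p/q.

3/5

There are 6 edges and 5 nodes, so the maximum possible is C(5,2) = 10.
Density = 6/10 = 3/5.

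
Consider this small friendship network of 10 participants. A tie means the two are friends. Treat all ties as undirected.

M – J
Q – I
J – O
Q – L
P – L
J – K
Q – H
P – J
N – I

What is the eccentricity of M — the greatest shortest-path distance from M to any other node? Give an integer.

6

Distances from M: H:5, I:5, J:1, K:2, L:3, N:6, O:2, P:2, Q:4.
The largest is 6 (to N), so the eccentricity of M is 6.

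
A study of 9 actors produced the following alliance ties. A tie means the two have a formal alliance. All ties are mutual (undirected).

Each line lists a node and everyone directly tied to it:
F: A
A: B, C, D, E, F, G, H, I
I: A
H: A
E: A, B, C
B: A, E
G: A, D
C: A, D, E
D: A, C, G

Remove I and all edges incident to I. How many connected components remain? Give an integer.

I's neighbors (A) remain reachable from one another through other ties, so the rest of the network stays in one piece.

1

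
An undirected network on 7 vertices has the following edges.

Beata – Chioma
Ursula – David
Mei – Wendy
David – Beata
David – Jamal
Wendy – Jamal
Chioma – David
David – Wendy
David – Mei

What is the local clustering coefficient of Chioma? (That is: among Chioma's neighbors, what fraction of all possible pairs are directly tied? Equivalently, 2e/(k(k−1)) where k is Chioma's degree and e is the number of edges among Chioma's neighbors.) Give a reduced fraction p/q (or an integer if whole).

Chioma's neighbors: Beata and David (k = 2).
Possible neighbor pairs: C(2,2) = 1. Edges among them: Beata–David → e = 1.
Clustering(Chioma) = 1/1.

1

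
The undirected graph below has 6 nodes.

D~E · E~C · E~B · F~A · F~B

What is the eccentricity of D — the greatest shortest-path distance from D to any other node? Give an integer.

Distances from D: A:4, B:2, C:2, E:1, F:3.
The largest is 4 (to A), so the eccentricity of D is 4.

4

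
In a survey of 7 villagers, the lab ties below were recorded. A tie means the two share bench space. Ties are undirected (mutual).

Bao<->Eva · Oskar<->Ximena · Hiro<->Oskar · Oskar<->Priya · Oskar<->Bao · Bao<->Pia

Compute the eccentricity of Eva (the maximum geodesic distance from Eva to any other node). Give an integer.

3

Distances from Eva: Bao:1, Hiro:3, Oskar:2, Pia:2, Priya:3, Ximena:3.
The largest is 3 (to Hiro, Ximena, and Priya), so the eccentricity of Eva is 3.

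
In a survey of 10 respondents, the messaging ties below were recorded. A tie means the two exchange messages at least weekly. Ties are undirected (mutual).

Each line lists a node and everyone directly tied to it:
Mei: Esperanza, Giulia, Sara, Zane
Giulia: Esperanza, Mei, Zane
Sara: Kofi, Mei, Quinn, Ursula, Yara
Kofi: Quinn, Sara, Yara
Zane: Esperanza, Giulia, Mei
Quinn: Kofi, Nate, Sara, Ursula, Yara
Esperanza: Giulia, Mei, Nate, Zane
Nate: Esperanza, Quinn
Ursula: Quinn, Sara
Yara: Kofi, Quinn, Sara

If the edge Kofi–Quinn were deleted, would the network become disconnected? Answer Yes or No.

Even without that edge, Kofi still reaches Quinn via Kofi – Yara – Quinn, so the network stays connected. Not a bridge.

No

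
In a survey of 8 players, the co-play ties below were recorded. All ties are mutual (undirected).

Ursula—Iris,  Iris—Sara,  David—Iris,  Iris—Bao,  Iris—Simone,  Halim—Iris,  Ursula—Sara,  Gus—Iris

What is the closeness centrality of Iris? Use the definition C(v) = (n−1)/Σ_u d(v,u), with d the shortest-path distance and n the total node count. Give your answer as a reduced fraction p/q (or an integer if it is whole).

Distances from Iris: Bao:1, David:1, Gus:1, Halim:1, Sara:1, Simone:1, Ursula:1. Sum = 7.
n = 8, so closeness = 7/7 = 1.

1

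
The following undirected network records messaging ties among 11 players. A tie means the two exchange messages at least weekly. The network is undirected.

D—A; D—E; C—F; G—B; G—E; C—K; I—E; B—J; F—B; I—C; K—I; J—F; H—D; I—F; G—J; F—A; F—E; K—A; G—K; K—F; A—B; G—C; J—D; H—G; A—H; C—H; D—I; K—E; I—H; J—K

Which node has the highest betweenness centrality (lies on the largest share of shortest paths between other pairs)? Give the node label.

F

Unnormalized betweenness of each node: A:7/3, B:47/60, C:31/30, D:9/4, E:77/60, F:55/12, G:11/3, H:2, I:13/6, J:107/60, K:187/60.
F has the largest value, 55/12, making it the main broker — the node through which the most shortest paths run.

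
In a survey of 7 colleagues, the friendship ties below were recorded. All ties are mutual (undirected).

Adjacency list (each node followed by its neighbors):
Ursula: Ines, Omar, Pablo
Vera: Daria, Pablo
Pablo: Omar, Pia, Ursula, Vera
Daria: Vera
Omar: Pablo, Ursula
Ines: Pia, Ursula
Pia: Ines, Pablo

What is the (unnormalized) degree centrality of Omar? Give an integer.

Omar is directly tied to Pablo and Ursula. That is 2 neighbors, so the degree of Omar is 2.

2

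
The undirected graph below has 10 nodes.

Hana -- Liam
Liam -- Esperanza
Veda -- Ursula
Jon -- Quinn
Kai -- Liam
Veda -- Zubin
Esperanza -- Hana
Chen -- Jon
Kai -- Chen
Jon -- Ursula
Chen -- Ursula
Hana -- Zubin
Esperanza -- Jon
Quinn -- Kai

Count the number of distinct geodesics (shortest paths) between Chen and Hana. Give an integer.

The shortest distance is 3. The length-3 paths are: Chen–Kai–Liam–Hana; Chen–Jon–Esperanza–Hana.
That gives 2 distinct shortest paths.

2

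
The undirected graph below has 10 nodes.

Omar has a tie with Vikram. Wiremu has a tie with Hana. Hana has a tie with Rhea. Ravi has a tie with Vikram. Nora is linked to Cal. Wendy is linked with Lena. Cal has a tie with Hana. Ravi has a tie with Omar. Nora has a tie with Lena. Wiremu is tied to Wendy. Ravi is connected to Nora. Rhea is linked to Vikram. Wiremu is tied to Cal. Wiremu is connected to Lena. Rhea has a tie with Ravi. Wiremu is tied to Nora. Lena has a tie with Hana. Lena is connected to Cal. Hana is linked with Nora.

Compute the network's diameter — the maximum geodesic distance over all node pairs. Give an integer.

4

Eccentricity of each node (its greatest distance to any other): Cal:3, Hana:3, Lena:3, Nora:2, Omar:4, Ravi:3, Rhea:3, Vikram:4, Wendy:4, Wiremu:3.
The maximum eccentricity is 4, realized for instance by the pair Wendy–Omar via Wendy – Lena – Nora – Ravi – Omar. So the diameter is 4.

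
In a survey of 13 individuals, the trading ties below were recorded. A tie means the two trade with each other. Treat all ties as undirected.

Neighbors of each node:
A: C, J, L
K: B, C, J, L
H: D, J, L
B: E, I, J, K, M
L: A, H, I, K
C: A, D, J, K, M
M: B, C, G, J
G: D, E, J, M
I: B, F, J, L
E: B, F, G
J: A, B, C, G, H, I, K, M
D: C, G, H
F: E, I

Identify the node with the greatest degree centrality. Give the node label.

Degrees — A:3, B:5, C:5, D:3, E:3, F:2, G:4, H:3, I:4, J:8, K:4, L:4, M:4.
The maximum is 8, attained only by J.

J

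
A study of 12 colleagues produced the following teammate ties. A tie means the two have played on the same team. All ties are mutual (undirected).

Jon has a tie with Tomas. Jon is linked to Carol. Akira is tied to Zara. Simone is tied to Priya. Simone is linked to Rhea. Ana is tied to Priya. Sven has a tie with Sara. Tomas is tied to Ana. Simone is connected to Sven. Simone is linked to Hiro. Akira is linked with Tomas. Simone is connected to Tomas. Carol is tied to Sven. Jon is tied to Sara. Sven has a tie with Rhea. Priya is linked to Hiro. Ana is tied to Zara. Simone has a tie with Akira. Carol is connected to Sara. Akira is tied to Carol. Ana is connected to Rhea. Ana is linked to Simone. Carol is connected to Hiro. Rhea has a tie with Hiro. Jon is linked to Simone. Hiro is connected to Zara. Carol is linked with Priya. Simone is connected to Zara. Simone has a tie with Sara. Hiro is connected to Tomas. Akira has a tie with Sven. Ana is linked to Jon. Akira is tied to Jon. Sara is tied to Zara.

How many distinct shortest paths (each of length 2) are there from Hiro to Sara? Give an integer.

The shortest distance is 2. The length-2 paths are: Hiro–Carol–Sara; Hiro–Simone–Sara; Hiro–Zara–Sara.
That gives 3 distinct shortest paths.

3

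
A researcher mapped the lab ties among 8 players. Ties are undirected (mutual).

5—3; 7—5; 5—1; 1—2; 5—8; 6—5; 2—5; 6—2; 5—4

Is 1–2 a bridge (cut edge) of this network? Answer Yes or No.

No

Even without that edge, 1 still reaches 2 via 1 – 5 – 2, so the network stays connected. Not a bridge.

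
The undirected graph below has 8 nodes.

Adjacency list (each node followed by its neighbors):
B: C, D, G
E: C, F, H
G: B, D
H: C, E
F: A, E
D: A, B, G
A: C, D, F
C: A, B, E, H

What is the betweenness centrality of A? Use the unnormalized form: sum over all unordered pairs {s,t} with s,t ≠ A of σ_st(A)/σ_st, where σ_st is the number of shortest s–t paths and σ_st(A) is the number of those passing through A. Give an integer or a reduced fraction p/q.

29/6

Pairs whose geodesics pass through A — D–F: 1; D–E: 2/3; D–H: 1/2; D–C: 1/2; F–C: 1/2; F–B: 2/3; F–G: 1.
All other pairs contribute 0.
Summing the contributions gives betweenness(A) = 29/6.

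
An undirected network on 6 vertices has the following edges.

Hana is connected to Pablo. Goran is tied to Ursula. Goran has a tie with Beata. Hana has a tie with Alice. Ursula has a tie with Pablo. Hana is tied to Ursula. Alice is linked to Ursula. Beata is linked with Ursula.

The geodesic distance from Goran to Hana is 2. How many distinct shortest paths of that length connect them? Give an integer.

The shortest distance is 2, and the only length-2 path is Goran–Ursula–Hana. So there is exactly 1 shortest path.

1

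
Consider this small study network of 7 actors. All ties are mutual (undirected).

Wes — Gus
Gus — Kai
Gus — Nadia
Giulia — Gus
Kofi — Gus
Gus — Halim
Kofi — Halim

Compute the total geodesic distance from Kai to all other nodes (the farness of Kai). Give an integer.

Distances from Kai: Giulia:2, Gus:1, Halim:2, Kofi:2, Nadia:2, Wes:2.
Sum = 2 + 1 + 2 + 2 + 2 + 2 = 11.

11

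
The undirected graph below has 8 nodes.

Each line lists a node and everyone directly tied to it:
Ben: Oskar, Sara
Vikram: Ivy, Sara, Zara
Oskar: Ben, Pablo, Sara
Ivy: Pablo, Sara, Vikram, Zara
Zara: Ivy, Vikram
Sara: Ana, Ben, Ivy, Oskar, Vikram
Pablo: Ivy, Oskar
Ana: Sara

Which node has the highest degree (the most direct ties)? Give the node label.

Sara

Degrees — Ana:1, Ben:2, Ivy:4, Oskar:3, Pablo:2, Sara:5, Vikram:3, Zara:2.
The maximum is 5, attained only by Sara.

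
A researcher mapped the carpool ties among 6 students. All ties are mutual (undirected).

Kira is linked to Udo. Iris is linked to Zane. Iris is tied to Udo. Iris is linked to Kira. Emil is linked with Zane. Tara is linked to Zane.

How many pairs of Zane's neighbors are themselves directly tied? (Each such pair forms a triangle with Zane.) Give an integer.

0

Zane's neighbors are Emil, Iris, and Tara, but none of them are tied to each other, so no triangle contains Zane.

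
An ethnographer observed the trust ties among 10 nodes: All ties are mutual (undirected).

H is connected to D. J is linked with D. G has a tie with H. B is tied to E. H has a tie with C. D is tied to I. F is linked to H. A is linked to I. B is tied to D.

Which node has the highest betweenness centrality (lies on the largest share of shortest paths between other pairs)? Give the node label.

Unnormalized betweenness of each node: A:0, B:8, C:0, D:28, E:0, F:0, G:0, H:21, I:8, J:0.
D has the largest value, 28, making it the main broker — the node through which the most shortest paths run.

D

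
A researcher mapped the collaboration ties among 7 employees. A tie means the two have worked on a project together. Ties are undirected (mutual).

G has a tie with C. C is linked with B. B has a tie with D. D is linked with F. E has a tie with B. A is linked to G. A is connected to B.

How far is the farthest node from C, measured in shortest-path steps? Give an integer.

3

Distances from C: A:2, B:1, D:2, E:2, F:3, G:1.
The largest is 3 (to F), so the eccentricity of C is 3.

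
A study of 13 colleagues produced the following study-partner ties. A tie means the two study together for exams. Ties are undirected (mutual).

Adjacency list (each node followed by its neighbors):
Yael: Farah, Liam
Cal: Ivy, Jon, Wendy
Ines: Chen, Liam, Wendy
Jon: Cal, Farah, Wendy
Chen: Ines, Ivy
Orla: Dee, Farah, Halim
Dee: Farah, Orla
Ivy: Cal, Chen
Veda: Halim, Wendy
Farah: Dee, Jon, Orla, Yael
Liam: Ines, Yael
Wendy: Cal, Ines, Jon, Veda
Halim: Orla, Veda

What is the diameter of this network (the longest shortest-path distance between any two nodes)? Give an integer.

5

Eccentricity of each node (its greatest distance to any other): Cal:3, Chen:5, Dee:5, Farah:4, Halim:4, Ines:4, Ivy:4, Jon:3, Liam:4, Orla:5, Veda:4, Wendy:3, Yael:4.
The maximum eccentricity is 5, realized for instance by the pair Chen–Orla via Chen – Ines – Liam – Yael – Farah – Orla. So the diameter is 5.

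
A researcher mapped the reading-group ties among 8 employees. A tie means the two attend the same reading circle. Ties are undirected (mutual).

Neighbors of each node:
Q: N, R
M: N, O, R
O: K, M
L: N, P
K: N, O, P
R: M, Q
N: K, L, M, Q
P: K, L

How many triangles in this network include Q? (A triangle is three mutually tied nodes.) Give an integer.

Q's neighbors are N and R, but none of them are tied to each other, so no triangle contains Q.

0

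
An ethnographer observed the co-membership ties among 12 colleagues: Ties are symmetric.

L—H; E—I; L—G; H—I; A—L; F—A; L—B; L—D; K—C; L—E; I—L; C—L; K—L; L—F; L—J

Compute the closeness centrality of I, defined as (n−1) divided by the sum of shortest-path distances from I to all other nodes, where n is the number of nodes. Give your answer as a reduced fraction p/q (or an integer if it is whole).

11/19

Distances from I: A:2, B:2, C:2, D:2, E:1, F:2, G:2, H:1, J:2, K:2, L:1. Sum = 19.
n = 12, so closeness = 11/19.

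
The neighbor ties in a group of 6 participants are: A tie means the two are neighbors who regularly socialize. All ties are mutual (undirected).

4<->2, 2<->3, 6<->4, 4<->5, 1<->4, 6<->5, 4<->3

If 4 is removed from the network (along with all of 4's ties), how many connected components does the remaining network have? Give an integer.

Without 4, the remaining ties split the others into: {2, 3}; {1}; {5, 6}.
That's 3 separate components.

3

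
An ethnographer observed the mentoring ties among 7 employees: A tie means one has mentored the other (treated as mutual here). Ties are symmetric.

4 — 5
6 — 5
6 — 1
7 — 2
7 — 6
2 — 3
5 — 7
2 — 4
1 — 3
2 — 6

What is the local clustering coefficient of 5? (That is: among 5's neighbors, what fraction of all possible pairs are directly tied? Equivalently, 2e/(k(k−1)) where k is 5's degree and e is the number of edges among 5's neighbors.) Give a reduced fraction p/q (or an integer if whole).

1/3

5's neighbors: 4, 6, and 7 (k = 3).
Possible neighbor pairs: C(3,2) = 3. Edges among them: 6–7 → e = 1.
Clustering(5) = 1/3.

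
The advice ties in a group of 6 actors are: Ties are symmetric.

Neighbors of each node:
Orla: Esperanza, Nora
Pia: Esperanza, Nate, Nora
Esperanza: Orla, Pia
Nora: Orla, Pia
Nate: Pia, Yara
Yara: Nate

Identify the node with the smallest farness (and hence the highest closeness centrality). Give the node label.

Farness (sum of distances to all others) for each node — Esperanza:9, Nate:9, Nora:9, Orla:11, Pia:7, Yara:13.
The smallest farness is 7, for Pia, so Pia has the highest closeness.

Pia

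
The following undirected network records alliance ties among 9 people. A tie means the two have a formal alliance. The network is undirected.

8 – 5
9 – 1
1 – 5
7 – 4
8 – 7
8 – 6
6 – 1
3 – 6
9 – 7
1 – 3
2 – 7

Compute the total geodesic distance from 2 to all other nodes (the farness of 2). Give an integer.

20

Distances from 2: 1:3, 3:4, 4:2, 5:3, 6:3, 7:1, 8:2, 9:2.
Sum = 3 + 4 + 2 + 3 + 3 + 1 + 2 + 2 = 20.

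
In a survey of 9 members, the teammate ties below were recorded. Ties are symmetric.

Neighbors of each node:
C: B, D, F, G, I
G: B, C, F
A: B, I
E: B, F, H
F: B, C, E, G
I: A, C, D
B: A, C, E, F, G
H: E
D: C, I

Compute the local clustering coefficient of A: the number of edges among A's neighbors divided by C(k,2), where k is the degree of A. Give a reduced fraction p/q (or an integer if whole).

A's neighbors: B and I (k = 2).
Possible neighbor pairs: C(2,2) = 1. Edges among them: none → e = 0.
Clustering(A) = 0/1.

0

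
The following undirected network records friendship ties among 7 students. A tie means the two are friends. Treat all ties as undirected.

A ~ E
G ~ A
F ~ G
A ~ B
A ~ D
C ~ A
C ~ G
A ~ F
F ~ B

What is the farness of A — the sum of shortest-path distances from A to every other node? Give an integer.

Distances from A: B:1, C:1, D:1, E:1, F:1, G:1.
Sum = 1 + 1 + 1 + 1 + 1 + 1 = 6.

6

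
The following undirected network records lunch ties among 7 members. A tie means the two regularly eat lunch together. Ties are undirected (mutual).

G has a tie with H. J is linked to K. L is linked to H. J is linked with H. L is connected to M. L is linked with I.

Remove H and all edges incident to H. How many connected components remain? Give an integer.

Without H, the remaining ties split the others into: {I, L, M}; {J, K}; {G}.
That's 3 separate components.

3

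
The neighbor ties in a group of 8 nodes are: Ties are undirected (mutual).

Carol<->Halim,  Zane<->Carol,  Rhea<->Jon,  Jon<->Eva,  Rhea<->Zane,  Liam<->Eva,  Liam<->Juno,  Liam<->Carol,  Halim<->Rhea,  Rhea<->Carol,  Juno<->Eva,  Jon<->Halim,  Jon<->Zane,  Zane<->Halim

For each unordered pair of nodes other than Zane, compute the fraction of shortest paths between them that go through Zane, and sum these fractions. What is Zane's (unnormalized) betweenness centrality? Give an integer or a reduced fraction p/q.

Pairs whose geodesics pass through Zane — Jon–Carol: 1/3.
All other pairs contribute 0.
Summing the contributions gives betweenness(Zane) = 1/3.

1/3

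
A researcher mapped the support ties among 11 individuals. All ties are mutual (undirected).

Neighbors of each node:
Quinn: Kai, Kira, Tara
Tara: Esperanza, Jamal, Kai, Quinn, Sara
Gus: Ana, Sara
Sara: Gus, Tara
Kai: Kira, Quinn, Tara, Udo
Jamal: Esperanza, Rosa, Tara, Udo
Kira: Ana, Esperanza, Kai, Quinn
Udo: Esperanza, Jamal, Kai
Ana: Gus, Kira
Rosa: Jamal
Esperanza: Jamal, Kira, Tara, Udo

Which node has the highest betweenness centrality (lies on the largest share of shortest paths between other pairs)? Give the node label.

Unnormalized betweenness of each node: Ana:63/20, Esperanza:69/10, Gus:3/2, Jamal:148/15, Kai:39/10, Kira:569/60, Quinn:5/6, Rosa:0, Sara:107/20, Tara:881/60, Udo:4/3.
Tara has the largest value, 881/60, making it the main broker — the node through which the most shortest paths run.

Tara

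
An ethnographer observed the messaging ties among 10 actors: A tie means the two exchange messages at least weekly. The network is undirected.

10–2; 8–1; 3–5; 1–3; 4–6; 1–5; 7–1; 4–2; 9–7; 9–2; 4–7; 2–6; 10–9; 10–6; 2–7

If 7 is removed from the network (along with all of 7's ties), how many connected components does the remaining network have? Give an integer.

Without 7, the remaining ties split the others into: {2, 4, 6, 9, 10}; {1, 3, 5, 8}.
That's 2 separate components.

2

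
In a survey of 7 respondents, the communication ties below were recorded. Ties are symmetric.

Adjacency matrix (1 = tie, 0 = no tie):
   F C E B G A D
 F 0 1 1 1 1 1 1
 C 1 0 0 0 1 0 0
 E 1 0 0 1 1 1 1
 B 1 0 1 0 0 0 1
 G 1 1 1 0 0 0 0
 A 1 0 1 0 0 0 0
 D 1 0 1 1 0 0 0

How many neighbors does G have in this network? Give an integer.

3

G is directly tied to C, E, and F. That is 3 neighbors, so the degree of G is 3.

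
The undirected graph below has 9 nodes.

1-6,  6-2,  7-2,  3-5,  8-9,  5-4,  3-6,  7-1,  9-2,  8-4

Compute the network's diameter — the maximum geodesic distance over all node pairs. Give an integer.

Eccentricity of each node (its greatest distance to any other): 1:4, 2:3, 3:3, 4:4, 5:4, 6:3, 7:4, 8:4, 9:3.
The maximum eccentricity is 4, realized for instance by the pair 5–7 via 5 – 3 – 6 – 1 – 7. So the diameter is 4.

4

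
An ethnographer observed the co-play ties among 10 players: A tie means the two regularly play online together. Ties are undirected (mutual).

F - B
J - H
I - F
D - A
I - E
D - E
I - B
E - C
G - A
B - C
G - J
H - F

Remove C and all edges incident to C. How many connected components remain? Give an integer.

1

C's neighbors (B and E) remain reachable from one another through other ties, so the rest of the network stays in one piece.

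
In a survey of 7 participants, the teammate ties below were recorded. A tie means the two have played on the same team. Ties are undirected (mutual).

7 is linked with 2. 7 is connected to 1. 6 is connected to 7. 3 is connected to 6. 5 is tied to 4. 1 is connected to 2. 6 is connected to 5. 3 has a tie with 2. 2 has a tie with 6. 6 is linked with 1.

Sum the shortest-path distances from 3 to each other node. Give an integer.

11

Distances from 3: 1:2, 2:1, 4:3, 5:2, 6:1, 7:2.
Sum = 2 + 1 + 3 + 2 + 1 + 2 = 11.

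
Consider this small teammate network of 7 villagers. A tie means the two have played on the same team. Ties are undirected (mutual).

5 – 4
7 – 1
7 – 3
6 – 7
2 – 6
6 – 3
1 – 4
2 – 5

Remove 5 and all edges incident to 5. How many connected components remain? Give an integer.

5's neighbors (2 and 4) remain reachable from one another through other ties, so the rest of the network stays in one piece.

1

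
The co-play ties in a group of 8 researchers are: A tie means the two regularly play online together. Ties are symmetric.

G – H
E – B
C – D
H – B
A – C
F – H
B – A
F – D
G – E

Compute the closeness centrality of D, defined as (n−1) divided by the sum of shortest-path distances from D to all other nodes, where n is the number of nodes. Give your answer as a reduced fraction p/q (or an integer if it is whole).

7/16

Distances from D: A:2, B:3, C:1, E:4, F:1, G:3, H:2. Sum = 16.
n = 8, so closeness = 7/16.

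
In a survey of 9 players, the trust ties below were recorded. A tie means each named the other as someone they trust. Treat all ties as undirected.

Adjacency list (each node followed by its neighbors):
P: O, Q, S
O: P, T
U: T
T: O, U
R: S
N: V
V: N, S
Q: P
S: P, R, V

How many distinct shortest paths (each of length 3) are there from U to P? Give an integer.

The shortest distance is 3, and the only length-3 path is U–T–O–P. So there is exactly 1 shortest path.

1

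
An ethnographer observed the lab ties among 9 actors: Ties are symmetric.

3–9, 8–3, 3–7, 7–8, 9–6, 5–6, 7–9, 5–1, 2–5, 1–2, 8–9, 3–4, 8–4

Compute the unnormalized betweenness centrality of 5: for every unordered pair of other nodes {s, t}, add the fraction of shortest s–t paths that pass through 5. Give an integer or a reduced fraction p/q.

12

Pairs whose geodesics pass through 5 — 6–2: 1; 6–1: 1; 4–2: 2/2; 4–1: 2/2; 9–2: 1; 9–1: 1; 3–2: 1; 3–1: 1; 7–2: 1; 7–1: 1; 8–2: 1; 8–1: 1.
All other pairs contribute 0.
Summing the contributions gives betweenness(5) = 12.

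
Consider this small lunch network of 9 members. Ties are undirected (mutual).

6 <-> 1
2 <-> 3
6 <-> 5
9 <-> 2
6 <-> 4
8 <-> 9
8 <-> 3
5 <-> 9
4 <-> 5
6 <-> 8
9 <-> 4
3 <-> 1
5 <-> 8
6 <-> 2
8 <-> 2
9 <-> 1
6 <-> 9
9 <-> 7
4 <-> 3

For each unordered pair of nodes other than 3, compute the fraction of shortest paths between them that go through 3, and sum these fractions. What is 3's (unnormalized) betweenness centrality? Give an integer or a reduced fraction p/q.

Pairs whose geodesics pass through 3 — 1–8: 1/3; 1–2: 1/3; 1–4: 1/3; 8–4: 1/4; 2–4: 1/3.
All other pairs contribute 0.
Summing the contributions gives betweenness(3) = 19/12.

19/12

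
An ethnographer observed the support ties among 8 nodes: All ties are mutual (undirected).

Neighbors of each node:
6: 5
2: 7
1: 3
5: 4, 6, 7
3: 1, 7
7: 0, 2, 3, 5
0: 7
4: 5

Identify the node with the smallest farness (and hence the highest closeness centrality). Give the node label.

Farness (sum of distances to all others) for each node — 0:16, 1:20, 2:16, 3:14, 4:18, 5:12, 6:18, 7:10.
The smallest farness is 10, for 7, so 7 has the highest closeness.

7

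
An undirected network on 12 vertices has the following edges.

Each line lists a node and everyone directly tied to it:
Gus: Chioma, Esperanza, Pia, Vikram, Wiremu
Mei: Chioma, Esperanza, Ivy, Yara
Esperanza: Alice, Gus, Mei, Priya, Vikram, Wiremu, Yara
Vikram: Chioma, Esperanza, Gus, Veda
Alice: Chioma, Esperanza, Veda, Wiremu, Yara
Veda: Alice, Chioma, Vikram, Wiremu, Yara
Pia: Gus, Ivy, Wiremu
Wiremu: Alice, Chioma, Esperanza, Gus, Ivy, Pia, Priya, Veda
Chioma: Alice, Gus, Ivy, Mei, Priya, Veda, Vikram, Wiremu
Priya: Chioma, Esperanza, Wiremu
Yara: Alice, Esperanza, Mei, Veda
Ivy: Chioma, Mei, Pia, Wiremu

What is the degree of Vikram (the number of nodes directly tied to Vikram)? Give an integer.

4

Vikram is directly tied to Chioma, Esperanza, Gus, and Veda. That is 4 neighbors, so the degree of Vikram is 4.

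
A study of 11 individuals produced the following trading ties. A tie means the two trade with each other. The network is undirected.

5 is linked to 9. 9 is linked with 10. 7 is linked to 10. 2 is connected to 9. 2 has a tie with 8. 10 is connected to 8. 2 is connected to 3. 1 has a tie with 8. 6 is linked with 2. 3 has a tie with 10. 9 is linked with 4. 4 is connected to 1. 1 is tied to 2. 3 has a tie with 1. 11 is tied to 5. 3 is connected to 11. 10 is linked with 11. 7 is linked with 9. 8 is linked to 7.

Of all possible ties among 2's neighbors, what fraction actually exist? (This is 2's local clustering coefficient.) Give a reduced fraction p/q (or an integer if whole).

1/5

2's neighbors: 1, 3, 6, 8, and 9 (k = 5).
Possible neighbor pairs: C(5,2) = 10. Edges among them: 1–3, 1–8 → e = 2.
Clustering(2) = 2/10 = 1/5.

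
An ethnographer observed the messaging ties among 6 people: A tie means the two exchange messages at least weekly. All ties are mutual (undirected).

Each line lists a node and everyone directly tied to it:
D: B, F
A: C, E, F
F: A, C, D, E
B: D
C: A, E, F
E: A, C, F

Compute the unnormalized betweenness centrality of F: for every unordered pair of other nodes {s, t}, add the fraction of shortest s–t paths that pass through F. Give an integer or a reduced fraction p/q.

6

Pairs whose geodesics pass through F — A–B: 1; A–D: 1; C–B: 1; C–D: 1; E–B: 1; E–D: 1.
All other pairs contribute 0.
Summing the contributions gives betweenness(F) = 6.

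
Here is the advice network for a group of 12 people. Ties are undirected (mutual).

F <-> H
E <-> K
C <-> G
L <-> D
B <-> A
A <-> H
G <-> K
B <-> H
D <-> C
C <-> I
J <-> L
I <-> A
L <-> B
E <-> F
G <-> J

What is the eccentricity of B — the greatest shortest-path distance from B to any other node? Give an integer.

Distances from B: A:1, C:3, D:2, E:3, F:2, G:3, H:1, I:2, J:2, K:4, L:1.
The largest is 4 (to K), so the eccentricity of B is 4.

4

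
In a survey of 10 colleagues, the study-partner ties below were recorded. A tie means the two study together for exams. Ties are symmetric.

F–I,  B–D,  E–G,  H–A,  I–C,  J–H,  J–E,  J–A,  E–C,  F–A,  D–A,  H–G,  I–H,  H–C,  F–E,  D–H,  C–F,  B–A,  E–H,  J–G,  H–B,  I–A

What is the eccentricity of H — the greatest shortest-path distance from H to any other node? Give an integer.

2

Distances from H: A:1, B:1, C:1, D:1, E:1, F:2, G:1, I:1, J:1.
The largest is 2 (to F), so the eccentricity of H is 2.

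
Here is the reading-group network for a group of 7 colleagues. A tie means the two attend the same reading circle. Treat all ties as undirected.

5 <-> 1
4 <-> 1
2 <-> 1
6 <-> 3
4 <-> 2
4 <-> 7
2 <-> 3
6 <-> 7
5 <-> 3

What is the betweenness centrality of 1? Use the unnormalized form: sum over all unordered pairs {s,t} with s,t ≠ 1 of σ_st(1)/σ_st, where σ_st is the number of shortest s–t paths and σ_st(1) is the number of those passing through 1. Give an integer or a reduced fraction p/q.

2

Pairs whose geodesics pass through 1 — 5–2: 1/2; 5–4: 1; 5–7: 1/2.
All other pairs contribute 0.
Summing the contributions gives betweenness(1) = 2.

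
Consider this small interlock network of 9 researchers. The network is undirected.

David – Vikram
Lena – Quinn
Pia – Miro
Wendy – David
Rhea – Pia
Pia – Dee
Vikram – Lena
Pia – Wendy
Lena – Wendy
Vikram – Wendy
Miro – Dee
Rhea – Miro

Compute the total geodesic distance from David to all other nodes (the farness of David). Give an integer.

18

Distances from David: Dee:3, Lena:2, Miro:3, Pia:2, Quinn:3, Rhea:3, Vikram:1, Wendy:1.
Sum = 3 + 2 + 3 + 2 + 3 + 3 + 1 + 1 = 18.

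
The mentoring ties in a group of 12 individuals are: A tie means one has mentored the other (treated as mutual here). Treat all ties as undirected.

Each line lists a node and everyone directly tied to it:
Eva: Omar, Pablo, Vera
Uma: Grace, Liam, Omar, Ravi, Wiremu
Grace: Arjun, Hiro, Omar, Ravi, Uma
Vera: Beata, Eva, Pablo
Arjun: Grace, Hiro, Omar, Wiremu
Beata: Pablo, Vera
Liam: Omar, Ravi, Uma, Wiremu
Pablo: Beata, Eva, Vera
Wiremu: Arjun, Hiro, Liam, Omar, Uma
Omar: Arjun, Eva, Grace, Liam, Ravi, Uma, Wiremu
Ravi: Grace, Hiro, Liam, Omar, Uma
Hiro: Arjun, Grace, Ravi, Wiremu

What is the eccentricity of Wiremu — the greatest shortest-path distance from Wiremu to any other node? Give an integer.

Distances from Wiremu: Arjun:1, Beata:4, Eva:2, Grace:2, Hiro:1, Liam:1, Omar:1, Pablo:3, Ravi:2, Uma:1, Vera:3.
The largest is 4 (to Beata), so the eccentricity of Wiremu is 4.

4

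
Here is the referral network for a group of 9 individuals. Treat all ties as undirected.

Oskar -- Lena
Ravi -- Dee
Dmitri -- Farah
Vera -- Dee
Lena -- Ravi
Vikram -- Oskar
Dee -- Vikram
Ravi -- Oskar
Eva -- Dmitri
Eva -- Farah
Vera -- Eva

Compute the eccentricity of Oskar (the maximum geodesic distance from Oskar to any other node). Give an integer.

5

Distances from Oskar: Dee:2, Dmitri:5, Eva:4, Farah:5, Lena:1, Ravi:1, Vera:3, Vikram:1.
The largest is 5 (to Farah and Dmitri), so the eccentricity of Oskar is 5.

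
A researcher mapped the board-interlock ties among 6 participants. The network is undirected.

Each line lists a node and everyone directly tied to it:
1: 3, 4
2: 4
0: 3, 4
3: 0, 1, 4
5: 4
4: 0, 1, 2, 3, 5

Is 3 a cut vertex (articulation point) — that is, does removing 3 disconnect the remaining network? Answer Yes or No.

Even without 3, every remaining node can still reach every other (the residual graph is connected), so 3 is not a cut vertex.

No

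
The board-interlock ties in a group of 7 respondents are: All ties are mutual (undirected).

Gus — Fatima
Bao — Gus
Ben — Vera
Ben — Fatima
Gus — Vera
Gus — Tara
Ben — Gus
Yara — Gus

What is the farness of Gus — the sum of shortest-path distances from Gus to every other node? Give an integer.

Distances from Gus: Bao:1, Ben:1, Fatima:1, Tara:1, Vera:1, Yara:1.
Sum = 1 + 1 + 1 + 1 + 1 + 1 = 6.

6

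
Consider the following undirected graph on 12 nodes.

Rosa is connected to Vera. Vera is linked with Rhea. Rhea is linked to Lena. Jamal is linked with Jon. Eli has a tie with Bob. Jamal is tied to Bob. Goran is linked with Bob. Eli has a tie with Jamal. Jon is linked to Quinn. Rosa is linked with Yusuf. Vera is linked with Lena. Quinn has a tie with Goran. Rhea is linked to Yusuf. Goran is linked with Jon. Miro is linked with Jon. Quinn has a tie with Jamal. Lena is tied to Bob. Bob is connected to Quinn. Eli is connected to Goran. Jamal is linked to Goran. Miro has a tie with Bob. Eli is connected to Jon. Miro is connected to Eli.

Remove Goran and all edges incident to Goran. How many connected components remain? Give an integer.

1

Goran's neighbors (Bob, Eli, Jamal, Jon, and Quinn) remain reachable from one another through other ties, so the rest of the network stays in one piece.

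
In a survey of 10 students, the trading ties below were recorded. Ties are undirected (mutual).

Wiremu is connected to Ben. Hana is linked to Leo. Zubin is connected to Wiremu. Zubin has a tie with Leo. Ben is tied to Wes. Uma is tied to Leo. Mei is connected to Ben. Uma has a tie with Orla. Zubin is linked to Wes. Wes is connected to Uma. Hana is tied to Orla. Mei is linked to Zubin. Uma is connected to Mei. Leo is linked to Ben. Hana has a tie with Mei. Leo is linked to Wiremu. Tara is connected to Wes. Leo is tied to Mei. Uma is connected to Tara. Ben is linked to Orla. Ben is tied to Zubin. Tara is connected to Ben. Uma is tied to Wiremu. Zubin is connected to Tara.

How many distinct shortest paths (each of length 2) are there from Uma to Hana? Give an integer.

The shortest distance is 2. The length-2 paths are: Uma–Mei–Hana; Uma–Leo–Hana; Uma–Orla–Hana.
That gives 3 distinct shortest paths.

3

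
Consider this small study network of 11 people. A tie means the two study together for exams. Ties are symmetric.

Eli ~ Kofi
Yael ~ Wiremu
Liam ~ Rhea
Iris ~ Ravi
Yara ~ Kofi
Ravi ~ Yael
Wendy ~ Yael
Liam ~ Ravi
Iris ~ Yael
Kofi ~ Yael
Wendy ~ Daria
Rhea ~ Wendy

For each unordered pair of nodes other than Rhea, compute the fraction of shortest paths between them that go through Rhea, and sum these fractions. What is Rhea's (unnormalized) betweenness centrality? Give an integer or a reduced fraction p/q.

2

Pairs whose geodesics pass through Rhea — Daria–Liam: 1; Wendy–Liam: 1.
All other pairs contribute 0.
Summing the contributions gives betweenness(Rhea) = 2.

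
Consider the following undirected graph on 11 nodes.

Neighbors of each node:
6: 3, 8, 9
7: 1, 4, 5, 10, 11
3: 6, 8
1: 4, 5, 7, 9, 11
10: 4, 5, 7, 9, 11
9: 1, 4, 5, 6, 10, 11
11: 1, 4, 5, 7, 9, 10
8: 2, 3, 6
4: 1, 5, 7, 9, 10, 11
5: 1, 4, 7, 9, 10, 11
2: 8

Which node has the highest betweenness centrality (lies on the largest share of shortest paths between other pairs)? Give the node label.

Unnormalized betweenness of each node: 1:1, 2:0, 3:0, 4:6/5, 5:6/5, 6:21, 7:1/5, 8:9, 9:121/5, 10:1, 11:6/5.
9 has the largest value, 121/5, making it the main broker — the node through which the most shortest paths run.

9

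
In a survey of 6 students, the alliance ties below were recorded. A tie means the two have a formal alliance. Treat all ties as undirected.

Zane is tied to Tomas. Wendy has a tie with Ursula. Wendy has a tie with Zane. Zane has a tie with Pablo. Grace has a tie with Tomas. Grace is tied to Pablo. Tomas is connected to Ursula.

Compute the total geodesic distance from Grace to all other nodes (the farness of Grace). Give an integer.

Distances from Grace: Pablo:1, Tomas:1, Ursula:2, Wendy:3, Zane:2.
Sum = 1 + 1 + 2 + 3 + 2 = 9.

9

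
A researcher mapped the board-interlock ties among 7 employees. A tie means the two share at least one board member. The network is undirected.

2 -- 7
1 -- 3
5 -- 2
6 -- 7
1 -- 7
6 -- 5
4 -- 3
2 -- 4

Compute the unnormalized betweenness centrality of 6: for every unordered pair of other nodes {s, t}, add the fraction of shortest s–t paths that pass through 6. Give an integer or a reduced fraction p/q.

1

Pairs whose geodesics pass through 6 — 1–5: 1/2; 7–5: 1/2.
All other pairs contribute 0.
Summing the contributions gives betweenness(6) = 1.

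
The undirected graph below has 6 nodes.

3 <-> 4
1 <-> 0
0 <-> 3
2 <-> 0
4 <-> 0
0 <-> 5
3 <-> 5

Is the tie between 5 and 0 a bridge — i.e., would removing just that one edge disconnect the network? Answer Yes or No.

No

Even without that edge, 5 still reaches 0 via 5 – 3 – 0, so the network stays connected. Not a bridge.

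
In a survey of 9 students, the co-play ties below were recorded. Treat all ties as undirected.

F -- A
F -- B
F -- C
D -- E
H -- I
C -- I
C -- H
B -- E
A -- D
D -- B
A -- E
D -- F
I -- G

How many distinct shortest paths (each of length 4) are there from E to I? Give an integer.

The shortest distance is 4. The length-4 paths are: E–D–F–C–I; E–A–F–C–I; E–B–F–C–I.
That gives 3 distinct shortest paths.

3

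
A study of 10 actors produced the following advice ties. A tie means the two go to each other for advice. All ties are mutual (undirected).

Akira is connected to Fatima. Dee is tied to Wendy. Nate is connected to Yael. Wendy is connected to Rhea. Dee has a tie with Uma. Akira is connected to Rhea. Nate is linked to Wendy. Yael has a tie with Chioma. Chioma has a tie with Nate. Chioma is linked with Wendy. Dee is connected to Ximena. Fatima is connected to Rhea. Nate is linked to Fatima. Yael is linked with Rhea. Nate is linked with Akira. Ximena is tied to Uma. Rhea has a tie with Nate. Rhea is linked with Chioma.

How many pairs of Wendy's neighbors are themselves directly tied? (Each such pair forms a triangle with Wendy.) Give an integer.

Wendy's neighbors: Chioma, Dee, Nate, and Rhea.
Neighbor pairs that are themselves tied: Wendy–Chioma–Nate; Wendy–Chioma–Rhea; Wendy–Nate–Rhea. Each forms one triangle with Wendy, for 3 in total.

3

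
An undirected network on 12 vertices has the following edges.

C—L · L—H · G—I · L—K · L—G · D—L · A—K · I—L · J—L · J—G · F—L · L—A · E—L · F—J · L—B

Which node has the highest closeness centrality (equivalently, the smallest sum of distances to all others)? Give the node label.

L

Farness (sum of distances to all others) for each node — A:20, B:21, C:21, D:21, E:21, F:20, G:19, H:21, I:20, J:19, K:20, L:11.
The smallest farness is 11, for L, so L has the highest closeness.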